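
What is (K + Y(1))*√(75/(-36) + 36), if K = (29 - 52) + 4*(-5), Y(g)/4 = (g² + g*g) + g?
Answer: -31*√1221/6 ≈ -180.54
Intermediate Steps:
Y(g) = 4*g + 8*g² (Y(g) = 4*((g² + g*g) + g) = 4*((g² + g²) + g) = 4*(2*g² + g) = 4*(g + 2*g²) = 4*g + 8*g²)
K = -43 (K = -23 - 20 = -43)
(K + Y(1))*√(75/(-36) + 36) = (-43 + 4*1*(1 + 2*1))*√(75/(-36) + 36) = (-43 + 4*1*(1 + 2))*√(75*(-1/36) + 36) = (-43 + 4*1*3)*√(-25/12 + 36) = (-43 + 12)*√(407/12) = -31*√1221/6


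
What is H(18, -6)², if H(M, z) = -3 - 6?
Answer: 81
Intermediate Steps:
H(M, z) = -9
H(18, -6)² = (-9)² = 81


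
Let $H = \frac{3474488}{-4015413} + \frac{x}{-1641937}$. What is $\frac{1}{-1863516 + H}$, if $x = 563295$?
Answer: $- \frac{6593055174981}{12286271774212362287} \approx -5.3662 \cdot 10^{-7}$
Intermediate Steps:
$H = - \frac{7966752469091}{6593055174981}$ ($H = \frac{3474488}{-4015413} + \frac{563295}{-1641937} = 3474488 \left(- \frac{1}{4015413}\right) + 563295 \left(- \frac{1}{1641937}\right) = - \frac{3474488}{4015413} - \frac{563295}{1641937} = - \frac{7966752469091}{6593055174981} \approx -1.2084$)
$\frac{1}{-1863516 + H} = \frac{1}{-1863516 - \frac{7966752469091}{6593055174981}} = \frac{1}{- \frac{12286271774212362287}{6593055174981}} = - \frac{6593055174981}{12286271774212362287}$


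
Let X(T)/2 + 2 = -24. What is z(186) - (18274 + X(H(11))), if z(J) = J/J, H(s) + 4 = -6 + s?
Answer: -18221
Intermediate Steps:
H(s) = -10 + s (H(s) = -4 + (-6 + s) = -10 + s)
z(J) = 1
X(T) = -52 (X(T) = -4 + 2*(-24) = -4 - 48 = -52)
z(186) - (18274 + X(H(11))) = 1 - (18274 - 52) = 1 - 1*18222 = 1 - 18222 = -18221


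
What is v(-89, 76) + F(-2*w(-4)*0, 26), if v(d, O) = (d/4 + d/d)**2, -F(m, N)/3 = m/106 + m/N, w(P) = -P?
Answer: 7225/16 ≈ 451.56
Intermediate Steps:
F(m, N) = -3*m/106 - 3*m/N (F(m, N) = -3*(m/106 + m/N) = -3*m/106 - 3*m/N)
v(d, O) = (1 + d/4)**2 (v(d, O) = (d*(1/4) + 1)**2 = (d/4 + 1)**2 = (1 + d/4)**2)
v(-89, 76) + F(-2*w(-4)*0, 26) = (4 - 89)**2/16 - 3/106*-(-2)*(-4)*0*(106 + 26)/26 = (1/16)*(-85)**2 - 3/106*-2*4*0*1/26*132 = (1/16)*7225 - 3/106*(-8*0)*1/26*132 = 7225/16 - 3/106*0*1/26*132 = 7225/16 + 0 = 7225/16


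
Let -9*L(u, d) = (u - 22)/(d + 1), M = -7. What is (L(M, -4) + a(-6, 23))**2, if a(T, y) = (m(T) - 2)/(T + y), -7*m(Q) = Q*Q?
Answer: 23049601/10323369 ≈ 2.2328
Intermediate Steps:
m(Q) = -Q**2/7 (m(Q) = -Q*Q/7 = -Q**2/7)
a(T, y) = (-2 - T**2/7)/(T + y) (a(T, y) = (-T**2/7 - 2)/(T + y) = (-2 - T**2/7)/(T + y))
L(u, d) = -(-22 + u)/(9*(1 + d)) (L(u, d) = -(u - 22)/(9*(d + 1)) = -(-22 + u)/(9*(1 + d)))
(L(M, -4) + a(-6, 23))**2 = ((22 - 1*(-7))/(9*(1 - 4)) + (-2 - 1/7*(-6)**2)/(-6 + 23))**2 = ((1/9)*(22 + 7)/(-3) + (-2 - 1/7*36)/17)**2 = ((1/9)*(-1/3)*29 + (-2 - 36/7)/17)**2 = (-29/27 + (1/17)*(-50/7))**2 = (-29/27 - 50/119)**2 = (-4801/3213)**2 = 23049601/10323369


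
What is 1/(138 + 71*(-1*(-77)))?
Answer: 1/5605 ≈ 0.00017841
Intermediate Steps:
1/(138 + 71*(-1*(-77))) = 1/(138 + 71*77) = 1/(138 + 5467) = 1/5605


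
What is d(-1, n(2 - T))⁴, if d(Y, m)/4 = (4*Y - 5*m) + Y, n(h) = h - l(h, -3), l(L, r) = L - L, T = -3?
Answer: 207360000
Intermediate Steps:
l(L, r) = 0
n(h) = h (n(h) = h - 1*0 = h + 0 = h)
d(Y, m) = -20*m + 20*Y (d(Y, m) = 4*((4*Y - 5*m) + Y) = 4*((-5*m + 4*Y) + Y) = 4*(-5*m + 5*Y) = -20*m + 20*Y)
d(-1, n(2 - T))⁴ = (-20*(2 - 1*(-3)) + 20*(-1))⁴ = (-20*(2 + 3) - 20)⁴ = (-20*5 - 20)⁴ = (-100 - 20)⁴ = (-120)⁴ = 207360000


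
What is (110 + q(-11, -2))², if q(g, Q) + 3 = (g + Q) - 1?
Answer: 8649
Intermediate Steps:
q(g, Q) = -4 + Q + g (q(g, Q) = -3 + ((g + Q) - 1) = -3 + ((Q + g) - 1) = -3 + (-1 + Q + g) = -4 + Q + g)
(110 + q(-11, -2))² = (110 + (-4 - 2 - 11))² = (110 - 17)² = 93² = 8649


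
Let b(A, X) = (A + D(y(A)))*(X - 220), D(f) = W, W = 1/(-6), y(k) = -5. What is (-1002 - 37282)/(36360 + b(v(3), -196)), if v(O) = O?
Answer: -28713/26386 ≈ -1.0882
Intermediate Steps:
W = -⅙ ≈ -0.16667
D(f) = -⅙
b(A, X) = (-220 + X)*(-⅙ + A) (b(A, X) = (A - ⅙)*(X - 220) = (-⅙ + A)*(-220 + X) = (-220 + X)*(-⅙ + A))
(-1002 - 37282)/(36360 + b(v(3), -196)) = (-1002 - 37282)/(36360 + (110/3 - 220*3 - ⅙*(-196) + 3*(-196))) = -38284/(36360 + (110/3 - 660 + 98/3 - 588)) = -38284/(36360 - 3536/3) = -38284/105544/3 = -38284*3/105544 = -28713/26386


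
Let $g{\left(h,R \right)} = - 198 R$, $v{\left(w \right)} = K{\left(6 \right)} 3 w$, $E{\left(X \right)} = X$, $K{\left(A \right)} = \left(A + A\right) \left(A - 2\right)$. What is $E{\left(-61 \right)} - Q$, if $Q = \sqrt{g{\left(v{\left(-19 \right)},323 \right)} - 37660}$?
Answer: $-61 - 47 i \sqrt{46} \approx -61.0 - 318.77 i$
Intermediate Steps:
$K{\left(A \right)} = 2 A \left(-2 + A\right)$
$v{\left(w \right)} = 144 w$ ($v{\left(w \right)} = 2 \cdot 6 \left(-2 + 6\right) 3 w = 2 \cdot 6 \cdot 4 \cdot 3 w = 48 \cdot 3 w = 144 w$)
$Q = 47 i \sqrt{46}$ ($Q = \sqrt{\left(-198\right) 323 - 37660} = \sqrt{-63954 - 37660} = \sqrt{-101614} = 47 i \sqrt{46} \approx 318.77 i$)
$E{\left(-61 \right)} - Q = -61 - 47 i \sqrt{46}$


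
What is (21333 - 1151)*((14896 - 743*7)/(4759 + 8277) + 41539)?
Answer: 5464398591009/6518 ≈ 8.3835e+8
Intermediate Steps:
(21333 - 1151)*((14896 - 743*7)/(4759 + 8277) + 41539) = 20182*((14896 - 5201)/13036 + 41539) = 20182*(9695*(1/13036) + 41539) = 20182*(9695/13036 + 41539) = 20182*(541512099/13036) = 5464398591009/6518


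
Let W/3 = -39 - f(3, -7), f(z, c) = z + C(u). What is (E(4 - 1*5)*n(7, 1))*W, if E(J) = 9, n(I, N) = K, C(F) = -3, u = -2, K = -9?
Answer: 9477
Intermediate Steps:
f(z, c) = -3 + z (f(z, c) = z - 3 = -3 + z)
n(I, N) = -9
W = -117 (W = 3*(-39 - (-3 + 3)) = 3*(-39 - 1*0) = 3*(-39 + 0) = 3*(-39) = -117)
(E(4 - 1*5)*n(7, 1))*W = (9*(-9))*(-117) = -81*(-117) = 9477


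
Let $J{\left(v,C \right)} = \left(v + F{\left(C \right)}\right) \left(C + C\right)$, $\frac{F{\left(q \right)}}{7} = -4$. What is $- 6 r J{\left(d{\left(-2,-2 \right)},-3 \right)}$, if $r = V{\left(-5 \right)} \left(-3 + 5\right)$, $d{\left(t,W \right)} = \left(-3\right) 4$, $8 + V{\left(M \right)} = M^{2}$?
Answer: $-48960$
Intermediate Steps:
$F{\left(q \right)} = -28$ ($F{\left(q \right)} = 7 \left(-4\right) = -28$)
$V{\left(M \right)} = -8 + M^{2}$
$d{\left(t,W \right)} = -12$
$J{\left(v,C \right)} = 2 C \left(-28 + v\right)$ ($J{\left(v,C \right)} = \left(v - 28\right) \left(C + C\right) = \left(-28 + v\right) 2 C = 2 C \left(-28 + v\right)$)
$r = 34$ ($r = \left(-8 + \left(-5\right)^{2}\right) \left(-3 + 5\right) = \left(-8 + 25\right) 2 = 17 \cdot 2 = 34$)
$- 6 r J{\left(d{\left(-2,-2 \right)},-3 \right)} = \left(-6\right) 34 \cdot 2 \left(-3\right) \left(-28 - 12\right) = - 204 \cdot 2 \left(-3\right) \left(-40\right) = \left(-204\right) 240 = -48960$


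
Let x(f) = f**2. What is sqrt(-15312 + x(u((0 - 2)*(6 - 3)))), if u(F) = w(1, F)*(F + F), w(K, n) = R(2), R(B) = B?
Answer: 4*I*sqrt(921) ≈ 121.39*I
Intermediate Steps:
w(K, n) = 2
u(F) = 4*F (u(F) = 2*(F + F) = 2*(2*F) = 4*F)
sqrt(-15312 + x(u((0 - 2)*(6 - 3)))) = sqrt(-15312 + (4*((0 - 2)*(6 - 3)))**2) = sqrt(-15312 + (4*(-2*3))**2) = sqrt(-15312 + (4*(-6))**2) = sqrt(-15312 + (-24)**2) = sqrt(-15312 + 576) = sqrt(-14736) = 4*I*sqrt(921)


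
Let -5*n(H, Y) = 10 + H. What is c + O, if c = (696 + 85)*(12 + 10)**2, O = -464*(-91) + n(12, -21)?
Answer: 2101118/5 ≈ 4.2022e+5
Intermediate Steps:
n(H, Y) = -2 - H/5 (n(H, Y) = -(10 + H)/5 = -2 - H/5)
O = 211098/5 (O = -464*(-91) + (-2 - 1/5*12) = 42224 + (-2 - 12/5) = 42224 - 22/5 = 211098/5 ≈ 42220.)
c = 378004 (c = 781*22**2 = 781*484 = 378004)
c + O = 378004 + 211098/5 = 2101118/5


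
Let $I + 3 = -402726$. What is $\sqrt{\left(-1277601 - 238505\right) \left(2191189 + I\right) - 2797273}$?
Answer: $i \sqrt{2711497734033} \approx 1.6467 \cdot 10^{6} i$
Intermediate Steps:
$I = -402729$ ($I = -3 - 402726 = -402729$)
$\sqrt{\left(-1277601 - 238505\right) \left(2191189 + I\right) - 2797273} = \sqrt{\left(-1277601 - 238505\right) \left(2191189 - 402729\right) - 2797273} = \sqrt{\left(-1516106\right) 1788460 - 2797273} = \sqrt{-2711494936760 - 2797273} = \sqrt{-2711497734033} = i \sqrt{2711497734033}$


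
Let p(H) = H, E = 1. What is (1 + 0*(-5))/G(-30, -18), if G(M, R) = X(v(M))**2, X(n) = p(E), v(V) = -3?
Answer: 1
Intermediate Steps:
X(n) = 1
G(M, R) = 1 (G(M, R) = 1**2 = 1)
(1 + 0*(-5))/G(-30, -18) = (1 + 0*(-5))/1 = (1 + 0)*1 = 1*1 = 1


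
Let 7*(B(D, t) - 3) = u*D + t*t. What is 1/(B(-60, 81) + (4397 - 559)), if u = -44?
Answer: 7/36088 ≈ 0.00019397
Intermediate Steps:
B(D, t) = 3 - 44*D/7 + t²/7 (B(D, t) = 3 + (-44*D + t*t)/7 = 3 + (-44*D + t²)/7 = 3 + (t² - 44*D)/7 = 3 + (-44*D/7 + t²/7) = 3 - 44*D/7 + t²/7)
1/(B(-60, 81) + (4397 - 559)) = 1/((3 - 44/7*(-60) + (⅐)*81²) + (4397 - 559)) = 1/((3 + 2640/7 + (⅐)*6561) + 3838) = 1/((3 + 2640/7 + 6561/7) + 3838) = 1/(9222/7 + 3838) = 1/(36088/7) = 7/36088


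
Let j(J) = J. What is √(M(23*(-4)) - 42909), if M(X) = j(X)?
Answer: I*√43001 ≈ 207.37*I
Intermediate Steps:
M(X) = X
√(M(23*(-4)) - 42909) = √(23*(-4) - 42909) = √(-92 - 42909) = √(-43001) = I*√43001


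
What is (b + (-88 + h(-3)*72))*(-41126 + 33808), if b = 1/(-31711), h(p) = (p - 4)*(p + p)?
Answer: -681331376410/31711 ≈ -2.1486e+7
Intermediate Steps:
h(p) = 2*p*(-4 + p) (h(p) = (-4 + p)*(2*p) = 2*p*(-4 + p))
b = -1/31711 ≈ -3.1535e-5
(b + (-88 + h(-3)*72))*(-41126 + 33808) = (-1/31711 + (-88 + (2*(-3)*(-4 - 3))*72))*(-41126 + 33808) = (-1/31711 + (-88 + (2*(-3)*(-7))*72))*(-7318) = (-1/31711 + (-88 + 42*72))*(-7318) = (-1/31711 + (-88 + 3024))*(-7318) = (-1/31711 + 2936)*(-7318) = (93103495/31711)*(-7318) = -681331376410/31711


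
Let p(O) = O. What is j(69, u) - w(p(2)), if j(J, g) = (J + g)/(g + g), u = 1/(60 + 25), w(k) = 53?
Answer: 2880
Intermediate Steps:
u = 1/85 ≈ 0.011765
j(J, g) = (J + g)/(2*g) (j(J, g) = (J + g)/((2*g)) = (J + g)*(1/(2*g)) = (J + g)/(2*g))
j(69, u) - w(p(2)) = (69 + 1/85)/(2*(1/85)) - 1*53 = (1/2)*85*(5866/85) - 53 = 2933 - 53 = 2880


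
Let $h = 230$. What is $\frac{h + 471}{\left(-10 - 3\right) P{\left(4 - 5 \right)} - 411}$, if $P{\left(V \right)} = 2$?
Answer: $- \frac{701}{437} \approx -1.6041$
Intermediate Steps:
$\frac{h + 471}{\left(-10 - 3\right) P{\left(4 - 5 \right)} - 411} = \frac{230 + 471}{\left(-10 - 3\right) 2 - 411} = \frac{701}{\left(-13\right) 2 - 411} = \frac{701}{-26 - 411} = \frac{701}{-437} = 701 \left(- \frac{1}{437}\right) = - \frac{701}{437}$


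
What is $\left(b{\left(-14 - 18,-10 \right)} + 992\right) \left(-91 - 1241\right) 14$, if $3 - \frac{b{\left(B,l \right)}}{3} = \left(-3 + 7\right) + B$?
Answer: $-20233080$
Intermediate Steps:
$b{\left(B,l \right)} = -3 - 3 B$ ($b{\left(B,l \right)} = 9 - 3 \left(\left(-3 + 7\right) + B\right) = 9 - 3 \left(4 + B\right) = 9 - \left(12 + 3 B\right) = -3 - 3 B$)
$\left(b{\left(-14 - 18,-10 \right)} + 992\right) \left(-91 - 1241\right) 14 = \left(\left(-3 - 3 \left(-14 - 18\right)\right) + 992\right) \left(-91 - 1241\right) 14 = \left(\left(-3 - -96\right) + 992\right) \left(-1332\right) 14 = \left(\left(-3 + 96\right) + 992\right) \left(-1332\right) 14 = \left(93 + 992\right) \left(-1332\right) 14 = 1085 \left(-1332\right) 14 = \left(-1445220\right) 14 = -20233080$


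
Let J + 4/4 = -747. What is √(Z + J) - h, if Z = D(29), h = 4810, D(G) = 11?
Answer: -4810 + I*√737 ≈ -4810.0 + 27.148*I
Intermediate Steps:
J = -748 (J = -1 - 747 = -748)
Z = 11
√(Z + J) - h = √(11 - 748) - 1*4810 = √(-737) - 4810 = I*√737 - 4810 = -4810 + I*√737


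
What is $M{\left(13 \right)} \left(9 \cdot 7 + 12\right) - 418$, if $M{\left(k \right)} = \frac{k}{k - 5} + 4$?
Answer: $\frac{31}{8} \approx 3.875$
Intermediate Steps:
$M{\left(k \right)} = 4 + \frac{k}{-5 + k}$ ($M{\left(k \right)} = \frac{k}{-5 + k} + 4 = 4 + \frac{k}{-5 + k}$)
$M{\left(13 \right)} \left(9 \cdot 7 + 12\right) - 418 = \frac{5 \left(-4 + 13\right)}{-5 + 13} \left(9 \cdot 7 + 12\right) - 418 = 5 \cdot \frac{1}{8} \cdot 9 \left(63 + 12\right) - 418 = 5 \cdot \frac{1}{8} \cdot 9 \cdot 75 - 418 = \frac{45}{8} \cdot 75 - 418 = \frac{3375}{8} - 418 = \frac{31}{8}$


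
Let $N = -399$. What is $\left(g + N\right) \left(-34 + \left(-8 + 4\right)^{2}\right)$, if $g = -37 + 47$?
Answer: $7002$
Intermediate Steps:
$g = 10$
$\left(g + N\right) \left(-34 + \left(-8 + 4\right)^{2}\right) = \left(10 - 399\right) \left(-34 + \left(-8 + 4\right)^{2}\right) = - 389 \left(-34 + \left(-4\right)^{2}\right) = - 389 \left(-34 + 16\right) = \left(-389\right) \left(-18\right) = 7002$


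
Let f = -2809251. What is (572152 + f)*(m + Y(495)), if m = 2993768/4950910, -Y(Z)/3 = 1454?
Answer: 1420747074359222/145615 ≈ 9.7569e+9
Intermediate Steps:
Y(Z) = -4362 (Y(Z) = -3*1454 = -4362)
m = 88052/145615 (m = 2993768*(1/4950910) = 88052/145615 ≈ 0.60469)
(572152 + f)*(m + Y(495)) = (572152 - 2809251)*(88052/145615 - 4362) = -2237099*(-635084578/145615) = 1420747074359222/145615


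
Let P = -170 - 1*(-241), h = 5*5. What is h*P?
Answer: 1775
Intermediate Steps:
h = 25
P = 71 (P = -170 + 241 = 71)
h*P = 25*71 = 1775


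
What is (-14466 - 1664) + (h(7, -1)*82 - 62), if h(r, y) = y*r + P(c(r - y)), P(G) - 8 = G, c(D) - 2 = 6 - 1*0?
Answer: -15454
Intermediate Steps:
c(D) = 8 (c(D) = 2 + (6 - 1*0) = 2 + (6 + 0) = 2 + 6 = 8)
P(G) = 8 + G
h(r, y) = 16 + r*y (h(r, y) = y*r + (8 + 8) = r*y + 16 = 16 + r*y)
(-14466 - 1664) + (h(7, -1)*82 - 62) = (-14466 - 1664) + ((16 + 7*(-1))*82 - 62) = -16130 + ((16 - 7)*82 - 62) = -16130 + (9*82 - 62) = -16130 + (738 - 62) = -16130 + 676 = -15454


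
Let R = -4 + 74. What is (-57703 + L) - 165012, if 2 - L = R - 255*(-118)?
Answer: -252873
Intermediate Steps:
R = 70
L = -30158 (L = 2 - (70 - 255*(-118)) = 2 - (70 + 30090) = 2 - 1*30160 = 2 - 30160 = -30158)
(-57703 + L) - 165012 = (-57703 - 30158) - 165012 = -87861 - 165012 = -252873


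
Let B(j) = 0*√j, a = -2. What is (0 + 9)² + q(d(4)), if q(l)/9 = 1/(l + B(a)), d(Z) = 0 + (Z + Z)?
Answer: 657/8 ≈ 82.125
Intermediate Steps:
B(j) = 0
d(Z) = 2*Z (d(Z) = 0 + 2*Z = 2*Z)
q(l) = 9/l (q(l) = 9/(l + 0) = 9/l)
(0 + 9)² + q(d(4)) = (0 + 9)² + 9/((2*4)) = 9² + 9/8 = 81 + 9*(⅛) = 81 + 9/8 = 657/8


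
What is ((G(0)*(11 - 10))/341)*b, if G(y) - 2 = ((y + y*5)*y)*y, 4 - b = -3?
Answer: 14/341 ≈ 0.041056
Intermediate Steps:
b = 7 (b = 4 - 1*(-3) = 4 + 3 = 7)
G(y) = 2 + 6*y**3 (G(y) = 2 + ((y + y*5)*y)*y = 2 + ((y + 5*y)*y)*y = 2 + ((6*y)*y)*y = 2 + (6*y**2)*y = 2 + 6*y**3)
((G(0)*(11 - 10))/341)*b = (((2 + 6*0**3)*(11 - 10))/341)*7 = (((2 + 6*0)*1)*(1/341))*7 = (((2 + 0)*1)*(1/341))*7 = ((2*1)*(1/341))*7 = (2*(1/341))*7 = (2/341)*7 = 14/341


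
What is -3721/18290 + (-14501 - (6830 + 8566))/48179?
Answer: -726090189/881193910 ≈ -0.82398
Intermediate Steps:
-3721/18290 + (-14501 - (6830 + 8566))/48179 = -3721*1/18290 + (-14501 - 1*15396)*(1/48179) = -3721/18290 + (-14501 - 15396)*(1/48179) = -3721/18290 - 29897*1/48179 = -3721/18290 - 29897/48179 = -726090189/881193910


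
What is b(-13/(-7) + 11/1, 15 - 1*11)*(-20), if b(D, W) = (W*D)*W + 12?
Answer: -30480/7 ≈ -4354.3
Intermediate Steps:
b(D, W) = 12 + D*W² (b(D, W) = (D*W)*W + 12 = D*W² + 12 = 12 + D*W²)
b(-13/(-7) + 11/1, 15 - 1*11)*(-20) = (12 + (-13/(-7) + 11/1)*(15 - 1*11)²)*(-20) = (12 + (-13*(-⅐) + 11*1)*(15 - 11)²)*(-20) = (12 + (13/7 + 11)*4²)*(-20) = (12 + (90/7)*16)*(-20) = (12 + 1440/7)*(-20) = (1524/7)*(-20) = -30480/7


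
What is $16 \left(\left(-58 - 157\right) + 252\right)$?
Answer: $592$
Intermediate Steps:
$16 \left(\left(-58 - 157\right) + 252\right) = 16 \left(-215 + 252\right) = 16 \cdot 37 = 592$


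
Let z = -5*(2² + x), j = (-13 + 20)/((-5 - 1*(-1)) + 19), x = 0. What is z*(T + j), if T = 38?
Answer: -2308/3 ≈ -769.33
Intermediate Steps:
j = 7/15 (j = 7/((-5 + 1) + 19) = 7/(-4 + 19) = 7/15 ≈ 0.46667)
z = -20 (z = -5*(2² + 0) = -5*(4 + 0) = -5*4 = -20)
z*(T + j) = -20*(38 + 7/15) = -20*577/15 = -2308/3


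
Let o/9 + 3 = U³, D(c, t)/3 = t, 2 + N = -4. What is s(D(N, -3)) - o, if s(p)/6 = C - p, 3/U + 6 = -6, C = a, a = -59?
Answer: -17463/64 ≈ -272.86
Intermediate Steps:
N = -6 (N = -2 - 4 = -6)
D(c, t) = 3*t
C = -59
U = -¼ (U = 3/(-6 - 6) = 3/(-12) = 3*(-1/12) = -¼ ≈ -0.25000)
s(p) = -354 - 6*p (s(p) = 6*(-59 - p) = -354 - 6*p)
o = -1737/64 (o = -27 + 9*(-¼)³ = -27 + 9*(-1/64) = -27 - 9/64 = -1737/64 ≈ -27.141)
s(D(N, -3)) - o = (-354 - 18*(-3)) - 1*(-1737/64) = (-354 - 6*(-9)) + 1737/64 = (-354 + 54) + 1737/64 = -300 + 1737/64 = -17463/64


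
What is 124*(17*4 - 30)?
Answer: 4712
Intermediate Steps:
124*(17*4 - 30) = 124*(68 - 30) = 124*38 = 4712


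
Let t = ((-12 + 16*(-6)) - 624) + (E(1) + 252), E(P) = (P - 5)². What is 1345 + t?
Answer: 881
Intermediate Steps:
E(P) = (-5 + P)²
t = -464 (t = ((-12 + 16*(-6)) - 624) + ((-5 + 1)² + 252) = ((-12 - 96) - 624) + ((-4)² + 252) = (-108 - 624) + (16 + 252) = -732 + 268 = -464)
1345 + t = 1345 - 464 = 881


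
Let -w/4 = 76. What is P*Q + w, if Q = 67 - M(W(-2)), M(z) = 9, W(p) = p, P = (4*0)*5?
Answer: -304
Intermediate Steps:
P = 0 (P = 0*5 = 0)
w = -304 (w = -4*76 = -304)
Q = 58 (Q = 67 - 1*9 = 67 - 9 = 58)
P*Q + w = 0*58 - 304 = 0 - 304 = -304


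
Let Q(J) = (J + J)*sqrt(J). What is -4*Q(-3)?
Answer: 24*I*sqrt(3) ≈ 41.569*I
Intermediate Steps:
Q(J) = 2*J**(3/2) (Q(J) = (2*J)*sqrt(J) = 2*J**(3/2))
-4*Q(-3) = -8*(-3)**(3/2) = -8*(-3*I*sqrt(3)) = -(-24)*I*sqrt(3) = 24*I*sqrt(3)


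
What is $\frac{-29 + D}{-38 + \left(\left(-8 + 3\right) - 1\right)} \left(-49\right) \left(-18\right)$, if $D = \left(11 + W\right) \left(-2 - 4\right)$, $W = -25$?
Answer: $- \frac{2205}{2} \approx -1102.5$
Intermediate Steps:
$D = 84$ ($D = \left(11 - 25\right) \left(-2 - 4\right) = \left(-14\right) \left(-6\right) = 84$)
$\frac{-29 + D}{-38 + \left(\left(-8 + 3\right) - 1\right)} \left(-49\right) \left(-18\right) = \frac{-29 + 84}{-38 + \left(\left(-8 + 3\right) - 1\right)} \left(-49\right) \left(-18\right) = \frac{55}{-38 - 6} \left(-49\right) \left(-18\right) = \frac{55}{-44} \left(-49\right) \left(-18\right) = 55 \left(- \frac{1}{44}\right) \left(-49\right) \left(-18\right) = \left(- \frac{5}{4}\right) \left(-49\right) \left(-18\right) = \frac{245}{4} \left(-18\right) = - \frac{2205}{2}$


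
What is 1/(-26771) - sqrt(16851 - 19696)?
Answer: -1/26771 - I*sqrt(2845) ≈ -3.7354e-5 - 53.339*I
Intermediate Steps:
1/(-26771) - sqrt(16851 - 19696) = -1/26771 - sqrt(-2845) = -1/26771 - I*sqrt(2845)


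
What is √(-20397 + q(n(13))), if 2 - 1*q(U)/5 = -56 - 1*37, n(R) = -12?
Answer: I*√19922 ≈ 141.15*I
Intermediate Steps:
q(U) = 475 (q(U) = 10 - 5*(-56 - 1*37) = 10 - 5*(-56 - 37) = 10 - 5*(-93) = 10 + 465 = 475)
√(-20397 + q(n(13))) = √(-20397 + 475) = √(-19922) = I*√19922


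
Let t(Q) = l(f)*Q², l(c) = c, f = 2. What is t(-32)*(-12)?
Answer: -24576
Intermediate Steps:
t(Q) = 2*Q²
t(-32)*(-12) = (2*(-32)²)*(-12) = (2*1024)*(-12) = 2048*(-12) = -24576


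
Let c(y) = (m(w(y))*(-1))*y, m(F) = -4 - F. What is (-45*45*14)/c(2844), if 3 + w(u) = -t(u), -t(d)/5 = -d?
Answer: 1575/2246602 ≈ 0.00070106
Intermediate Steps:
t(d) = 5*d (t(d) = -(-5)*d = 5*d)
w(u) = -3 - 5*u
c(y) = y*(1 - 5*y) (c(y) = ((-4 - (-3 - 5*y))*(-1))*y = ((-4 + (3 + 5*y))*(-1))*y = ((-1 + 5*y)*(-1))*y = (1 - 5*y)*y = y*(1 - 5*y))
(-45*45*14)/c(2844) = (-45*45*14)/((2844*(1 - 5*2844))) = (-2025*14)/((2844*(1 - 14220))) = -28350/(2844*(-14219)) = -28350/(-40438836) = -28350*(-1/40438836) = 1575/2246602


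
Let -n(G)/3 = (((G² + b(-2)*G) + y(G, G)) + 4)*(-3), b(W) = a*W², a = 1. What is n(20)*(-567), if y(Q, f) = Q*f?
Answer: -4511052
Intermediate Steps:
b(W) = W² (b(W) = 1*W² = W²)
n(G) = 36 + 18*G² + 36*G (n(G) = -3*(((G² + (-2)²*G) + G*G) + 4)*(-3) = -3*(((G² + 4*G) + G²) + 4)*(-3) = -3*((2*G² + 4*G) + 4)*(-3) = -3*(4 + 2*G² + 4*G)*(-3) = -3*(-12 - 12*G - 6*G²) = 36 + 18*G² + 36*G)
n(20)*(-567) = (36 + 18*20² + 36*20)*(-567) = (36 + 18*400 + 720)*(-567) = (36 + 7200 + 720)*(-567) = 7956*(-567) = -4511052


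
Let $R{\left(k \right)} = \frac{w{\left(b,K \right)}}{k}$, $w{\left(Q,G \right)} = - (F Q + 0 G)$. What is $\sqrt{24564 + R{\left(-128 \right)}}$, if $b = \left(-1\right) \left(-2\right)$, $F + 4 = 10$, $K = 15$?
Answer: $\frac{3 \sqrt{174678}}{8} \approx 156.73$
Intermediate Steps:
$F = 6$ ($F = -4 + 10 = 6$)
$b = 2$
$w{\left(Q,G \right)} = - 6 Q$ ($w{\left(Q,G \right)} = - (6 Q + 0 G) = - (6 Q + 0) = - 6 Q$)
$R{\left(k \right)} = - \frac{12}{k}$ ($R{\left(k \right)} = \frac{\left(-6\right) 2}{k} = - \frac{12}{k}$)
$\sqrt{24564 + R{\left(-128 \right)}} = \sqrt{24564 - \frac{12}{-128}} = \sqrt{24564 - - \frac{3}{32}} = \sqrt{24564 + \frac{3}{32}} = \sqrt{\frac{786051}{32}} = \frac{3 \sqrt{174678}}{8}$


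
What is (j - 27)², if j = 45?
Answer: 324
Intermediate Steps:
(j - 27)² = (45 - 27)² = 18² = 324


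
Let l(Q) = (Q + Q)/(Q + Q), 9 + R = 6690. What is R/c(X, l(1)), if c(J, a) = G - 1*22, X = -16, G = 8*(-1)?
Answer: -2227/10 ≈ -222.70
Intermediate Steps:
G = -8
R = 6681 (R = -9 + 6690 = 6681)
l(Q) = 1 (l(Q) = (2*Q)/((2*Q)) = (2*Q)*(1/(2*Q)) = 1)
c(J, a) = -30 (c(J, a) = -8 - 1*22 = -8 - 22 = -30)
R/c(X, l(1)) = 6681/(-30) = 6681*(-1/30) = -2227/10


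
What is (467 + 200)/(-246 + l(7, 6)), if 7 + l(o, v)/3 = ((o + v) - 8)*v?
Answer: -667/177 ≈ -3.7684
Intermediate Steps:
l(o, v) = -21 + 3*v*(-8 + o + v) (l(o, v) = -21 + 3*(((o + v) - 8)*v) = -21 + 3*((-8 + o + v)*v) = -21 + 3*(v*(-8 + o + v)) = -21 + 3*v*(-8 + o + v))
(467 + 200)/(-246 + l(7, 6)) = (467 + 200)/(-246 + (-21 - 24*6 + 3*6**2 + 3*7*6)) = 667/(-246 + (-21 - 144 + 3*36 + 126)) = 667/(-246 + (-21 - 144 + 108 + 126)) = 667/(-246 + 69) = 667/(-177) = 667*(-1/177) = -667/177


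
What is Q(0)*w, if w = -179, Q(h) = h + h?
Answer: 0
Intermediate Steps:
Q(h) = 2*h
Q(0)*w = (2*0)*(-179) = 0*(-179) = 0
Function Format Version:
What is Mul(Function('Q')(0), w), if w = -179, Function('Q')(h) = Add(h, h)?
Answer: 0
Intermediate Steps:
Function('Q')(h) = Mul(2, h)
Mul(Function('Q')(0), w) = Mul(Mul(2, 0), -179) = Mul(0, -179) = 0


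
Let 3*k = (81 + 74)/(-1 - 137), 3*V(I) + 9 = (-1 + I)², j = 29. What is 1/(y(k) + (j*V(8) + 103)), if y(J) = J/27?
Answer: 11178/5473339 ≈ 0.0020423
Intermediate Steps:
V(I) = -3 + (-1 + I)²/3
k = -155/414 (k = ((81 + 74)/(-1 - 137))/3 = (155/(-138))/3 = (155*(-1/138))/3 = (⅓)*(-155/138) = -155/414 ≈ -0.37440)
y(J) = J/27 (y(J) = J*(1/27) = J/27)
1/(y(k) + (j*V(8) + 103)) = 1/((1/27)*(-155/414) + (29*(-3 + (-1 + 8)²/3) + 103)) = 1/(-155/11178 + (29*(-3 + (⅓)*7²) + 103)) = 1/(-155/11178 + (29*(-3 + (⅓)*49) + 103)) = 1/(-155/11178 + (29*(-3 + 49/3) + 103)) = 1/(-155/11178 + (29*(40/3) + 103)) = 1/(-155/11178 + (1160/3 + 103)) = 1/(-155/11178 + 1469/3) = 1/(5473339/11178) = 11178/5473339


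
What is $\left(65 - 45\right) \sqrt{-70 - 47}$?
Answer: $60 i \sqrt{13} \approx 216.33 i$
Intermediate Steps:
$\left(65 - 45\right) \sqrt{-70 - 47} = 20 \sqrt{-117} = 20 \cdot 3 i \sqrt{13} = 60 i \sqrt{13}$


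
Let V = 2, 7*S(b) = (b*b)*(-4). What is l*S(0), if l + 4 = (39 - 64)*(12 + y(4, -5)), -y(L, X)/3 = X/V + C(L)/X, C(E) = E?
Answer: 0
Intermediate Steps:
S(b) = -4*b²/7 (S(b) = ((b*b)*(-4))/7 = (b²*(-4))/7 = (-4*b²)/7 = -4*b²/7)
y(L, X) = -3*X/2 - 3*L/X (y(L, X) = -3*(X/2 + L/X) = -3*X/2 - 3*L/X)
l = -1103/2 (l = -4 + (39 - 64)*(12 + (-3/2*(-5) - 3*4/(-5))) = -4 - 25*(12 + (15/2 - 3*4*(-⅕))) = -4 - 25*(12 + (15/2 + 12/5)) = -4 - 25*(12 + 99/10) = -4 - 25*219/10 = -4 - 1095/2 = -1103/2 ≈ -551.50)
l*S(0) = -(-2206)*0²/7 = -(-2206)*0/7 = -1103/2*0 = 0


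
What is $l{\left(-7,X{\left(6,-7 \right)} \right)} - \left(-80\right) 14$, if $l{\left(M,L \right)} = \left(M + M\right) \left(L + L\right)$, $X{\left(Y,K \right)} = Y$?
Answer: $952$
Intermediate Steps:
$l{\left(M,L \right)} = 4 L M$ ($l{\left(M,L \right)} = 2 M 2 L = 4 L M$)
$l{\left(-7,X{\left(6,-7 \right)} \right)} - \left(-80\right) 14 = 4 \cdot 6 \left(-7\right) - \left(-80\right) 14 = -168 - -1120 = -168 + 1120 = 952$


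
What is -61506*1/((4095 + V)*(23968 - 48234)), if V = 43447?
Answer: 30753/576827086 ≈ 5.3314e-5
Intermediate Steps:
-61506*1/((4095 + V)*(23968 - 48234)) = -61506*1/((4095 + 43447)*(23968 - 48234)) = -61506/((-24266*47542)) = -61506/(-1153654172) = -61506*(-1/1153654172) = 30753/576827086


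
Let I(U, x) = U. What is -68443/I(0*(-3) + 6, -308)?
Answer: -68443/6 ≈ -11407.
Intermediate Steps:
-68443/I(0*(-3) + 6, -308) = -68443/(0*(-3) + 6) = -68443/(0 + 6) = -68443/6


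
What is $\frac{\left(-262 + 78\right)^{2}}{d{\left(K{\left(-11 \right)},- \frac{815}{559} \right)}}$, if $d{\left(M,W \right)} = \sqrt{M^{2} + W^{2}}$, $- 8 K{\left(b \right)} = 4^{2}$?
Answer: $\frac{18925504 \sqrt{1914149}}{1914149} \approx 13679.0$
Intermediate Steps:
$K{\left(b \right)} = -2$ ($K{\left(b \right)} = - \frac{4^{2}}{8} = \left(- \frac{1}{8}\right) 16 = -2$)
$\frac{\left(-262 + 78\right)^{2}}{d{\left(K{\left(-11 \right)},- \frac{815}{559} \right)}} = \frac{\left(-262 + 78\right)^{2}}{\sqrt{\left(-2\right)^{2} + \left(- \frac{815}{559}\right)^{2}}} = \frac{\left(-184\right)^{2}}{\sqrt{4 + \left(\left(-815\right) \frac{1}{559}\right)^{2}}} = \frac{33856}{\sqrt{4 + \left(- \frac{815}{559}\right)^{2}}} = \frac{33856}{\sqrt{4 + \frac{664225}{312481}}} = \frac{33856}{\sqrt{\frac{1914149}{312481}}} = \frac{33856}{\frac{1}{559} \sqrt{1914149}} = 33856 \frac{559 \sqrt{1914149}}{1914149} = \frac{18925504 \sqrt{1914149}}{1914149}$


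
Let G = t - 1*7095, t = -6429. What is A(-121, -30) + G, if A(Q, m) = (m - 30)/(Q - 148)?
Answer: -3637896/269 ≈ -13524.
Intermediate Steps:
A(Q, m) = (-30 + m)/(-148 + Q)
G = -13524 (G = -6429 - 1*7095 = -6429 - 7095 = -13524)
A(-121, -30) + G = (-30 - 30)/(-148 - 121) - 13524 = -60/(-269) - 13524 = -1/269*(-60) - 13524 = 60/269 - 13524 = -3637896/269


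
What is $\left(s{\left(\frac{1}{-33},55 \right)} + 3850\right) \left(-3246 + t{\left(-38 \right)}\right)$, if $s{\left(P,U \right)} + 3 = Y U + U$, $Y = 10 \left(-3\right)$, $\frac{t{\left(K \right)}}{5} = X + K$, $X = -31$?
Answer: $-8086932$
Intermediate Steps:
$t{\left(K \right)} = -155 + 5 K$ ($t{\left(K \right)} = 5 \left(-31 + K\right) = -155 + 5 K$)
$Y = -30$
$s{\left(P,U \right)} = -3 - 29 U$ ($s{\left(P,U \right)} = -3 + \left(- 30 U + U\right) = -3 - 29 U$)
$\left(s{\left(\frac{1}{-33},55 \right)} + 3850\right) \left(-3246 + t{\left(-38 \right)}\right) = \left(\left(-3 - 1595\right) + 3850\right) \left(-3246 + \left(-155 + 5 \left(-38\right)\right)\right) = \left(\left(-3 - 1595\right) + 3850\right) \left(-3246 - 345\right) = \left(-1598 + 3850\right) \left(-3246 - 345\right) = 2252 \left(-3591\right) = -8086932$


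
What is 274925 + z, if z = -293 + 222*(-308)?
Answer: 206256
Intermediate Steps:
z = -68669 (z = -293 - 68376 = -68669)
274925 + z = 274925 - 68669 = 206256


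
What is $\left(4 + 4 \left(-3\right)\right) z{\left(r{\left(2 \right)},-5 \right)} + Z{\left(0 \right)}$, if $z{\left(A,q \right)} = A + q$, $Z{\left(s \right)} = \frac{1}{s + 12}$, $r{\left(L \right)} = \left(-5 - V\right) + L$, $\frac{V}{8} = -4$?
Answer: $- \frac{2303}{12} \approx -191.92$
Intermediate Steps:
$V = -32$ ($V = 8 \left(-4\right) = -32$)
$r{\left(L \right)} = 27 + L$ ($r{\left(L \right)} = \left(-5 - -32\right) + L = \left(-5 + 32\right) + L = 27 + L$)
$Z{\left(s \right)} = \frac{1}{12 + s}$
$\left(4 + 4 \left(-3\right)\right) z{\left(r{\left(2 \right)},-5 \right)} + Z{\left(0 \right)} = \left(4 + 4 \left(-3\right)\right) \left(\left(27 + 2\right) - 5\right) + \frac{1}{12 + 0} = \left(4 - 12\right) \left(29 - 5\right) + \frac{1}{12} = \left(-8\right) 24 + \frac{1}{12} = -192 + \frac{1}{12} = - \frac{2303}{12}$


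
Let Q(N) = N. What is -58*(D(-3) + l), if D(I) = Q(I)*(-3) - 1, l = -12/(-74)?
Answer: -17516/37 ≈ -473.41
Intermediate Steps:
l = 6/37 (l = -12*(-1/74) = 6/37 ≈ 0.16216)
D(I) = -1 - 3*I (D(I) = I*(-3) - 1 = -3*I - 1 = -1 - 3*I)
-58*(D(-3) + l) = -58*((-1 - 3*(-3)) + 6/37) = -58*((-1 + 9) + 6/37) = -58*(8 + 6/37) = -58*302/37 = -17516/37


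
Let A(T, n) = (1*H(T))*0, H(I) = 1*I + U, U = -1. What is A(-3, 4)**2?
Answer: 0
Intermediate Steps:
H(I) = -1 + I (H(I) = 1*I - 1 = I - 1 = -1 + I)
A(T, n) = 0 (A(T, n) = (1*(-1 + T))*0 = (-1 + T)*0 = 0)
A(-3, 4)**2 = 0**2 = 0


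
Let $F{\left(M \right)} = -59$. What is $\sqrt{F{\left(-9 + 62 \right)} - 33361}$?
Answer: $2 i \sqrt{8355} \approx 182.81 i$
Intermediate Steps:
$\sqrt{F{\left(-9 + 62 \right)} - 33361} = \sqrt{-59 - 33361} = \sqrt{-33420} = 2 i \sqrt{8355}$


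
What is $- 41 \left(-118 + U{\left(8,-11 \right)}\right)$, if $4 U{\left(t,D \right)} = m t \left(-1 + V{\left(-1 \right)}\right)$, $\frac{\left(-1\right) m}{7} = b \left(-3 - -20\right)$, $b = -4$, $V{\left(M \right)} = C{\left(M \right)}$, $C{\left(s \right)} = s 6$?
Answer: $278062$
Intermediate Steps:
$C{\left(s \right)} = 6 s$
$V{\left(M \right)} = 6 M$
$m = 476$ ($m = - 7 \left(- 4 \left(-3 - -20\right)\right) = - 7 \left(- 4 \left(-3 + 20\right)\right) = - 7 \left(\left(-4\right) 17\right) = \left(-7\right) \left(-68\right) = 476$)
$U{\left(t,D \right)} = - 833 t$ ($U{\left(t,D \right)} = \frac{476 t \left(-1 + 6 \left(-1\right)\right)}{4} = \frac{476 t \left(-1 - 6\right)}{4} = \frac{476 t \left(-7\right)}{4} = \frac{476 \left(- 7 t\right)}{4} = \frac{\left(-3332\right) t}{4} = - 833 t$)
$- 41 \left(-118 + U{\left(8,-11 \right)}\right) = - 41 \left(-118 - 6664\right) = \left(-41\right) \left(-6782\right) = 278062$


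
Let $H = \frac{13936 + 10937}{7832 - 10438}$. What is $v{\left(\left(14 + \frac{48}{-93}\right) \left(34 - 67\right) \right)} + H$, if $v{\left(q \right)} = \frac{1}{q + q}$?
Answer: $- \frac{343138555}{35947164} \approx -9.5456$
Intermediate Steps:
$v{\left(q \right)} = \frac{1}{2 q}$
$H = - \frac{24873}{2606}$ ($H = \frac{24873}{-2606} = 24873 \left(- \frac{1}{2606}\right) = - \frac{24873}{2606} \approx -9.5445$)
$v{\left(\left(14 + \frac{48}{-93}\right) \left(34 - 67\right) \right)} + H = \frac{1}{2 \left(14 + \frac{48}{-93}\right) \left(34 - 67\right)} - \frac{24873}{2606} = \frac{1}{2 \left(14 + 48 \left(- \frac{1}{93}\right)\right) \left(-33\right)} - \frac{24873}{2606} = \frac{1}{2 \left(14 - \frac{16}{31}\right) \left(-33\right)} - \frac{24873}{2606} = \frac{1}{2 \cdot \frac{418}{31} \left(-33\right)} - \frac{24873}{2606} = \frac{1}{2 \left(- \frac{13794}{31}\right)} - \frac{24873}{2606} = \frac{1}{2} \left(- \frac{31}{13794}\right) - \frac{24873}{2606} = - \frac{31}{27588} - \frac{24873}{2606} = - \frac{343138555}{35947164}$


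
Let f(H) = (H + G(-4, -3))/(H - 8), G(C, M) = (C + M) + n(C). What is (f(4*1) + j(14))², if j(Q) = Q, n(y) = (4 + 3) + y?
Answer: 196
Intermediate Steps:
n(y) = 7 + y
G(C, M) = 7 + M + 2*C (G(C, M) = (C + M) + (7 + C) = 7 + M + 2*C)
f(H) = (-4 + H)/(-8 + H) (f(H) = (H + (7 - 3 + 2*(-4)))/(H - 8) = (H + (7 - 3 - 8))/(-8 + H) = (H - 4)/(-8 + H) = (-4 + H)/(-8 + H))
(f(4*1) + j(14))² = ((-4 + 4*1)/(-8 + 4*1) + 14)² = ((-4 + 4)/(-8 + 4) + 14)² = (0/(-4) + 14)² = (-¼*0 + 14)² = (0 + 14)² = 14² = 196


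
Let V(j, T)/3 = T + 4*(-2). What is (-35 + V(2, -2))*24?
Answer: -1560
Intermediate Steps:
V(j, T) = -24 + 3*T (V(j, T) = 3*(T + 4*(-2)) = 3*(T - 8) = 3*(-8 + T) = -24 + 3*T)
(-35 + V(2, -2))*24 = (-35 + (-24 + 3*(-2)))*24 = (-35 + (-24 - 6))*24 = (-35 - 30)*24 = -65*24 = -1560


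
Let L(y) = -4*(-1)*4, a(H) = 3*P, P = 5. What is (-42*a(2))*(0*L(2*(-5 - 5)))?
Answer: 0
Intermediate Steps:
a(H) = 15 (a(H) = 3*5 = 15)
L(y) = 16 (L(y) = 4*4 = 16)
(-42*a(2))*(0*L(2*(-5 - 5))) = (-42*15)*(0*16) = -630*0 = 0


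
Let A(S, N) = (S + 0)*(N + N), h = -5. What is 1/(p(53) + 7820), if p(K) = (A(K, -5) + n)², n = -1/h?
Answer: 25/7212701 ≈ 3.4661e-6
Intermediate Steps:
n = ⅕ (n = -1/(-5) = -1*(-⅕) = ⅕ ≈ 0.20000)
A(S, N) = 2*N*S (A(S, N) = S*(2*N) = 2*N*S)
p(K) = (⅕ - 10*K)² (p(K) = (2*(-5)*K + ⅕)² = (-10*K + ⅕)² = (⅕ - 10*K)²)
1/(p(53) + 7820) = 1/((-1 + 50*53)²/25 + 7820) = 1/((-1 + 2650)²/25 + 7820) = 1/((1/25)*2649² + 7820) = 1/((1/25)*7017201 + 7820) = 1/(7017201/25 + 7820) = 1/(7212701/25) = 25/7212701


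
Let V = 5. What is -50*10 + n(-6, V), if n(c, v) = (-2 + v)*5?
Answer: -485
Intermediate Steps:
n(c, v) = -10 + 5*v
-50*10 + n(-6, V) = -50*10 + (-10 + 5*5) = -500 + (-10 + 25) = -500 + 15 = -485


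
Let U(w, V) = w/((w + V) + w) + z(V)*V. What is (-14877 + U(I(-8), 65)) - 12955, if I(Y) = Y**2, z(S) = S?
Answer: -4556087/193 ≈ -23607.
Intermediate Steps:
U(w, V) = V**2 + w/(V + 2*w) (U(w, V) = w/((w + V) + w) + V*V = w/((V + w) + w) + V**2 = w/(V + 2*w) + V**2 = V**2 + w/(V + 2*w))
(-14877 + U(I(-8), 65)) - 12955 = (-14877 + ((-8)**2 + 65**3 + 2*(-8)**2*65**2)/(65 + 2*(-8)**2)) - 12955 = (-14877 + (64 + 274625 + 2*64*4225)/(65 + 2*64)) - 12955 = (-14877 + (64 + 274625 + 540800)/(65 + 128)) - 12955 = (-14877 + 815489/193) - 12955 = -2055772/193 - 12955 = -4556087/193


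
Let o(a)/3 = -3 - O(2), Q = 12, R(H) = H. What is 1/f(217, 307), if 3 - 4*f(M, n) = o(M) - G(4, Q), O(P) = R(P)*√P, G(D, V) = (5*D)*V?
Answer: 14/881 - √2/2643 ≈ 0.015356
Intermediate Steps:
G(D, V) = 5*D*V
O(P) = P^(3/2) (O(P) = P*√P = P^(3/2))
o(a) = -9 - 6*√2 (o(a) = 3*(-3 - 2^(3/2)) = 3*(-3 - 2*√2) = -9 - 6*√2)
f(M, n) = 63 + 3*√2/2 (f(M, n) = ¾ - ((-9 - 6*√2) - 5*4*12)/4 = ¾ - ((-9 - 6*√2) - 1*240)/4 = ¾ - ((-9 - 6*√2) - 240)/4 = ¾ - (-249 - 6*√2)/4 = ¾ + (249/4 + 3*√2/2) = 63 + 3*√2/2)
1/f(217, 307) = 1/(63 + 3*√2/2)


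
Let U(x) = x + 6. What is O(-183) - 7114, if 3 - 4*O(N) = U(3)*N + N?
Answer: -26623/4 ≈ -6655.8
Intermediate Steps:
U(x) = 6 + x
O(N) = ¾ - 5*N/2 (O(N) = ¾ - ((6 + 3)*N + N)/4 = ¾ - (9*N + N)/4 = ¾ - 5*N/2)
O(-183) - 7114 = (¾ - 5/2*(-183)) - 7114 = (¾ + 915/2) - 7114 = 1833/4 - 7114 = -26623/4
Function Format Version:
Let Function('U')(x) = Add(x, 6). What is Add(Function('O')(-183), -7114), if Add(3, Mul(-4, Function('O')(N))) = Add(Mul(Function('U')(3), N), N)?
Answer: Rational(-26623, 4) ≈ -6655.8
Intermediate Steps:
Function('U')(x) = Add(6, x)
Function('O')(N) = Add(Rational(3, 4), Mul(Rational(-5, 2), N)) (Function('O')(N) = Add(Rational(3, 4), Mul(Rational(-1, 4), Add(Mul(Add(6, 3), N), N))) = Add(Rational(3, 4), Mul(Rational(-1, 4), Add(Mul(9, N), N))) = Add(Rational(3, 4), Mul(Rational(-1, 4), Mul(10, N))) = Add(Rational(3, 4), Mul(Rational(-5, 2), N)))
Add(Function('O')(-183), -7114) = Add(Add(Rational(3, 4), Mul(Rational(-5, 2), -183)), -7114) = Add(Add(Rational(3, 4), Rational(915, 2)), -7114) = Add(Rational(1833, 4), -7114) = Rational(-26623, 4)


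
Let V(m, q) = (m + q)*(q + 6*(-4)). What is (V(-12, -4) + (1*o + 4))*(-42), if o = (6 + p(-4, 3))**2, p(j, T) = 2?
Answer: -21672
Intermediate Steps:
V(m, q) = (-24 + q)*(m + q) (V(m, q) = (m + q)*(q - 24) = (m + q)*(-24 + q) = (-24 + q)*(m + q))
o = 64 (o = (6 + 2)**2 = 8**2 = 64)
(V(-12, -4) + (1*o + 4))*(-42) = (((-4)**2 - 24*(-12) - 24*(-4) - 12*(-4)) + (1*64 + 4))*(-42) = ((16 + 288 + 96 + 48) + (64 + 4))*(-42) = (448 + 68)*(-42) = 516*(-42) = -21672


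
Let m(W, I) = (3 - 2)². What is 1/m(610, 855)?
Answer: 1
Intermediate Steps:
m(W, I) = 1 (m(W, I) = 1² = 1)
1/m(610, 855) = 1/1 = 1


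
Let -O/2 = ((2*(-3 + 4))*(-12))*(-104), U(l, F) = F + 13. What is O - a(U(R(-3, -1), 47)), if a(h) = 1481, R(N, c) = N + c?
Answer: -6473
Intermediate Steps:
U(l, F) = 13 + F
O = -4992 (O = -2*(2*(-3 + 4))*(-12)*(-104) = -2*(2*1)*(-12)*(-104) = -2*2*(-12)*(-104) = -(-48)*(-104) = -2*2496 = -4992)
O - a(U(R(-3, -1), 47)) = -4992 - 1*1481 = -4992 - 1481 = -6473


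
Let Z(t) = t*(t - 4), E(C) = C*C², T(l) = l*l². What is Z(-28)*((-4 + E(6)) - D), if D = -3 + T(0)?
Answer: 192640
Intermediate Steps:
T(l) = l³
E(C) = C³
D = -3 (D = -3 + 0³ = -3 + 0 = -3)
Z(t) = t*(-4 + t)
Z(-28)*((-4 + E(6)) - D) = (-28*(-4 - 28))*((-4 + 6³) - 1*(-3)) = (-28*(-32))*((-4 + 216) + 3) = 896*(212 + 3) = 896*215 = 192640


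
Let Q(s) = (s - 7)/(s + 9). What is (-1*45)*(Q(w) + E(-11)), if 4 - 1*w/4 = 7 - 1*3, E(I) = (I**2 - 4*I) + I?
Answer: -6895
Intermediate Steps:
E(I) = I**2 - 3*I
w = 0 (w = 16 - 4*(7 - 1*3) = 16 - 4*(7 - 3) = 16 - 4*4 = 16 - 16 = 0)
Q(s) = (-7 + s)/(9 + s)
(-1*45)*(Q(w) + E(-11)) = (-1*45)*((-7 + 0)/(9 + 0) - 11*(-3 - 11)) = -45*(-7/9 - 11*(-14)) = -45*((1/9)*(-7) + 154) = -45*(-7/9 + 154) = -45*1379/9 = -6895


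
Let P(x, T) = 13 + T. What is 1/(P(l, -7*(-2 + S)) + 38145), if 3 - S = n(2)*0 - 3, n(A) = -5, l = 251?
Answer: 1/38130 ≈ 2.6226e-5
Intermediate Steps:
S = 6 (S = 3 - (-5*0 - 3) = 3 - (0 - 3) = 3 - 1*(-3) = 3 + 3 = 6)
1/(P(l, -7*(-2 + S)) + 38145) = 1/((13 - 7*(-2 + 6)) + 38145) = 1/((13 - 7*4) + 38145) = 1/((13 - 28) + 38145) = 1/(-15 + 38145) = 1/38130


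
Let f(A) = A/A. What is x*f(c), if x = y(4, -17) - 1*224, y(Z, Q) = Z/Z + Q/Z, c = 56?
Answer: -909/4 ≈ -227.25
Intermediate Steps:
f(A) = 1
y(Z, Q) = 1 + Q/Z
x = -909/4 (x = (-17 + 4)/4 - 1*224 = (¼)*(-13) - 224 = -13/4 - 224 = -909/4 ≈ -227.25)
x*f(c) = -909/4*1 = -909/4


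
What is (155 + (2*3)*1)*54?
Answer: 8694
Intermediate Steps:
(155 + (2*3)*1)*54 = (155 + 6*1)*54 = (155 + 6)*54 = 161*54 = 8694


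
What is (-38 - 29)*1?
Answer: -67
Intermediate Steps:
(-38 - 29)*1 = -67*1 = -67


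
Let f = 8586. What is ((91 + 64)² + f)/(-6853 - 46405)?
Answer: -32611/53258 ≈ -0.61232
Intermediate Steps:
((91 + 64)² + f)/(-6853 - 46405) = ((91 + 64)² + 8586)/(-6853 - 46405) = (155² + 8586)/(-53258) = (24025 + 8586)*(-1/53258) = 32611*(-1/53258) = -32611/53258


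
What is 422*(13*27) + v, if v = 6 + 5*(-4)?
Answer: 148108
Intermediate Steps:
v = -14 (v = 6 - 20 = -14)
422*(13*27) + v = 422*(13*27) - 14 = 422*351 - 14 = 148122 - 14 = 148108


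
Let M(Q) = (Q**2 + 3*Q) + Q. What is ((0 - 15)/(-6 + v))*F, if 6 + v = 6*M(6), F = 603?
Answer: -3015/116 ≈ -25.991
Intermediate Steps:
M(Q) = Q**2 + 4*Q
v = 354 (v = -6 + 6*(6*(4 + 6)) = -6 + 6*(6*10) = -6 + 6*60 = -6 + 360 = 354)
((0 - 15)/(-6 + v))*F = ((0 - 15)/(-6 + 354))*603 = -15/348*603 = -15*1/348*603 = -5/116*603 = -3015/116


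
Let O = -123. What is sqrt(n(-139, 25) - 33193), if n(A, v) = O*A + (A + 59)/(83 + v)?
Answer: 2*I*sqrt(325959)/9 ≈ 126.87*I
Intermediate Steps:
n(A, v) = -123*A + (59 + A)/(83 + v) (n(A, v) = -123*A + (A + 59)/(83 + v) = -123*A + (59 + A)/(83 + v))
sqrt(n(-139, 25) - 33193) = sqrt((59 - 10208*(-139) - 123*(-139)*25)/(83 + 25) - 33193) = sqrt((59 + 1418912 + 427425)/108 - 33193) = sqrt((1/108)*1846396 - 33193) = sqrt(461599/27 - 33193) = sqrt(-434612/27) = 2*I*sqrt(325959)/9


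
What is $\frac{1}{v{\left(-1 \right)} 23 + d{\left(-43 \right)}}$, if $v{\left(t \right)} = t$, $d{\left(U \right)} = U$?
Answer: $- \frac{1}{66} \approx -0.015152$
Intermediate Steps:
$\frac{1}{v{\left(-1 \right)} 23 + d{\left(-43 \right)}} = \frac{1}{\left(-1\right) 23 - 43} = \frac{1}{-23 - 43} = \frac{1}{-66} = - \frac{1}{66}$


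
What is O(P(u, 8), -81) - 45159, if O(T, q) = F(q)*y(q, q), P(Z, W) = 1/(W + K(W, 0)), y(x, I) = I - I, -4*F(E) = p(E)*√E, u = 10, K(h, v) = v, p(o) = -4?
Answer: -45159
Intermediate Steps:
F(E) = √E (F(E) = -(-1)*√E = √E)
y(x, I) = 0
P(Z, W) = 1/W (P(Z, W) = 1/(W + 0) = 1/W)
O(T, q) = 0 (O(T, q) = √q*0 = 0)
O(P(u, 8), -81) - 45159 = 0 - 45159 = -45159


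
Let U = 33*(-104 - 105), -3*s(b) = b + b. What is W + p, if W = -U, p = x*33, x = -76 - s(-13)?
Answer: 4103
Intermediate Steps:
s(b) = -2*b/3 (s(b) = -(b + b)/3 = -2*b/3)
U = -6897 (U = 33*(-209) = -6897)
x = -254/3 (x = -76 - (-2)*(-13)/3 = -76 - 1*26/3 = -76 - 26/3 = -254/3 ≈ -84.667)
p = -2794 (p = -254/3*33 = -2794)
W = 6897 (W = -1*(-6897) = 6897)
W + p = 6897 - 2794 = 4103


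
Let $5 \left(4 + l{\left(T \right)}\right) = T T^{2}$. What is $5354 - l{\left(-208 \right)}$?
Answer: $\frac{9025702}{5} \approx 1.8051 \cdot 10^{6}$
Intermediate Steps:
$l{\left(T \right)} = -4 + \frac{T^{3}}{5}$ ($l{\left(T \right)} = -4 + \frac{T T^{2}}{5} = -4 + \frac{T^{3}}{5}$)
$5354 - l{\left(-208 \right)} = 5354 - \left(-4 + \frac{\left(-208\right)^{3}}{5}\right) = 5354 - \left(-4 + \frac{1}{5} \left(-8998912\right)\right) = 5354 - \left(-4 - \frac{8998912}{5}\right) = 5354 - - \frac{8998932}{5} = 5354 + \frac{8998932}{5} = \frac{9025702}{5}$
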